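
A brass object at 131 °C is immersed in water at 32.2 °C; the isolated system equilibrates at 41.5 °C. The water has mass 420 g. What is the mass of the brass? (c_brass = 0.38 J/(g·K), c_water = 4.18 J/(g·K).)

m ≈ 480 g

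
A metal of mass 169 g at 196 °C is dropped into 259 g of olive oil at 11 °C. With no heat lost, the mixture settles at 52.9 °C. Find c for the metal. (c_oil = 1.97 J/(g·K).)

Setting the total heat transfer to zero:
169×c×(52.9 − 196) + 259×1.97×(52.9 − 11) = 0
-24184 c = -21379
c = -21379/-24184 ≈ 0.884 J/(g·K)

c ≈ 0.884 J/(g·K)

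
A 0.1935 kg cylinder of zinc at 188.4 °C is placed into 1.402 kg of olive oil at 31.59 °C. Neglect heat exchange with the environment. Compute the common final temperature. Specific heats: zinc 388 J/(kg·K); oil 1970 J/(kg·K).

T_f = Σ m_i c_i T_i / Σ m_i c_i:
T_f = (75.08·188.4 + 2761.9·31.59) / (75.08 + 2761.9)
    = 101394 / 2837 ≈ 35.74 °C

T_f ≈ 35.7 °C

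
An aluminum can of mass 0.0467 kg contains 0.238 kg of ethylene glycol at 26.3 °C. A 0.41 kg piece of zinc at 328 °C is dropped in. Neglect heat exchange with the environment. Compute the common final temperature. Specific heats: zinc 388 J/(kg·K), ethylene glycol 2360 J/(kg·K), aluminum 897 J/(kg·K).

With ΣQ=0 the equilibrium temperature is the m·c-weighted mean:
T_f = (159.08·328 + 561.68·26.3 + 41.89·26.3) / (159.08 + 561.68 + 41.89)
    = 68052 / 762.65 ≈ 89.23 °C

T_f ≈ 89.2 °C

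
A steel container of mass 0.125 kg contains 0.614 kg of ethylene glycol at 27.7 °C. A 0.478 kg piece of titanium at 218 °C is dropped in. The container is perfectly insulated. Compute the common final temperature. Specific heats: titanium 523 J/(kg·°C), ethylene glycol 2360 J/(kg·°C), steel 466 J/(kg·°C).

T_f ≈ 54.8 °C

Let T be the final temperature. ΣQ_i = 0:
0.478*523*(T − 218) + 0.614*2360*(T − 27.7) + 0.125*466*(T − 27.7) = 0
249.99(T − 218) + 1449(T − 27.7) + 58.25(T − 27.7) = 0
1757.3 T = 96251
T ≈ 54.77 °C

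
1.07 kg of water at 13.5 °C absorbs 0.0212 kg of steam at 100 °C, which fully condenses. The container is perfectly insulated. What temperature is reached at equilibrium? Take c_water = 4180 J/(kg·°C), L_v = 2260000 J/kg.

T_f ≈ 25.7 °C

Setting the total heat transfer to zero:
latent heat released on condensation: 0.0212·2260000 = 47912
  condensate cools 100→T: 0.0212·4180·(T − 100) = 88.62(T − 100)
  water warms: 1.07·4180·(T − 13.5) = 4472.6(T − 13.5)
4561.2 T = 47912 + 8861.6 + 60380 = 117154
T ≈ 25.68 °C (< 100 °C, so full condensation is consistent).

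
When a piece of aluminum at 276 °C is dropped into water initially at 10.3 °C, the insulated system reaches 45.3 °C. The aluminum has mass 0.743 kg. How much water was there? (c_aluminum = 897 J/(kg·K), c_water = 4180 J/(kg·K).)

m ≈ 1.05 kg

Let T be the final temperature. ΣQ_i = 0:
0.743×897×(45.3 − 276) + m×4180×(45.3 − 10.3) = 0
146300 m = 153755
m = 153755/146300 ≈ 1.051 kg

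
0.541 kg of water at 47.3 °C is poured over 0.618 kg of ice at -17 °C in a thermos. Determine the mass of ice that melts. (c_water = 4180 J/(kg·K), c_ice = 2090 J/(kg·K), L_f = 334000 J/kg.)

m_melted ≈ 0.255 kg

Cooling the water to 0 °C releases 0.541×4180×47.3 = 106963 J.
Of that, 0.618×2090×17 = 21958 J goes to bring the ice to 0 °C, leaving 85006 J.
To melt every bit of ice: 0.618×334000 = 206412 J.
Since 85006 < 206412 J, not all the ice melts; equilibrium is at 0 °C.
m_melt = 85006 / L_f = 0.2545 kg.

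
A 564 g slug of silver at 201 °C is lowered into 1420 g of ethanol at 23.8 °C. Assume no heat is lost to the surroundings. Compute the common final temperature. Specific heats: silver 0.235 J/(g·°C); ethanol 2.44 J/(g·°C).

T_f ≈ 30.3 °C

Setting the total heat transfer to zero:
564×0.235×(T − 201) + 1420×2.44×(T − 23.8) = 0
3597.3 T = 109103
T ≈ 30.33 °C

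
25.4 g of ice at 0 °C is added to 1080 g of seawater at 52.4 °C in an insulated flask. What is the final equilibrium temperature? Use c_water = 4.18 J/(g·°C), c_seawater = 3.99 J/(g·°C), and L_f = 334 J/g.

T_f ≈ 49.2 °C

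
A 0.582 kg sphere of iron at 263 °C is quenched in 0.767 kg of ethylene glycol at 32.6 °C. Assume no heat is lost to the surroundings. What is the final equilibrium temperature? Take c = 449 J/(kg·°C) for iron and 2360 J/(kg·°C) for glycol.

Heat gained plus heat lost sum to zero:
0.582·449·(T − 263) + 0.767·2360·(T − 32.6) = 0
2071.4 T = 127737
T ≈ 61.67 °C

T_f ≈ 61.7 °C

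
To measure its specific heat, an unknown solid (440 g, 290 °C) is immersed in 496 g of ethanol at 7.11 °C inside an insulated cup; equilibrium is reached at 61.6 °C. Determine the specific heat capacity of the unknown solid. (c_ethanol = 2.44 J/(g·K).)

c ≈ 0.656 J/(g·K)

Let T be the final temperature. ΣQ_i = 0:
440·c·(61.6 − 290) + 496·2.44·(61.6 − 7.11) = 0
-100496 c = -65946
c = -65946/-100496 ≈ 0.6562 J/(g·K)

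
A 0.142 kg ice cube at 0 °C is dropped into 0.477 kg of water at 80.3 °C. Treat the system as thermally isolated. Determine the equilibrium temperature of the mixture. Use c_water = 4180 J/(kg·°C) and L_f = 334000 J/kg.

Sum of m c ΔT and latent-heat terms is zero:
melt ice: 0.142·334000 = 47428; meltwater 0→T: 0.142·4180·T = 593.56 T; water: 1993.9(T − 80.3)
2587.4 T = 160107 − 47428 = 112679
T ≈ 43.55 °C (positive, so assuming full melt was valid).

T_f ≈ 43.5 °C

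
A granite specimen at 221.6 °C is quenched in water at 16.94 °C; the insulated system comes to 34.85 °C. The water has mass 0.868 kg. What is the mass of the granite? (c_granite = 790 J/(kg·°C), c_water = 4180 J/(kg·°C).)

Heat lost by the granite = heat gained by the water:
m·790·(221.6 − 34.85) = 0.868·4180·(34.85 − 16.94)
147532 m = 64982  ⇒  m ≈ 0.4405 kg

m ≈ 0.44 kg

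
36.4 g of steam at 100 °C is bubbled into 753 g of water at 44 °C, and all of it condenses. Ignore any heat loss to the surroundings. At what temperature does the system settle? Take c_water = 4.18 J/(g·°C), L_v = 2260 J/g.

Net heat exchanged in the isolated system is zero:
steam→water at 100 °C releases m L_v = 36.4×2260 = 82264; condensate cools 100→T: 36.4×4.18×(T − 100) = 152.15(T − 100); water warms: 753×4.18×(T − 44) = 3147.5(T − 44)
3299.7 T = 82264 + 15215 + 138492 = 235971
T ≈ 71.51 °C (< 100 °C, so full condensation is consistent).

T_f ≈ 71.5 °C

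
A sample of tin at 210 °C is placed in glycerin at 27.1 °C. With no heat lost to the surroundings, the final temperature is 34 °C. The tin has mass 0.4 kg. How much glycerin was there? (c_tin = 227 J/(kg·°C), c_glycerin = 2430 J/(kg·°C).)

m ≈ 0.953 kg

|Q_tin| = |Q_glycerin|:
0.4×227×(210 − 34) = m×2430×(34 − 27.1)
16767 m = 15981  ⇒  m ≈ 0.9531 kg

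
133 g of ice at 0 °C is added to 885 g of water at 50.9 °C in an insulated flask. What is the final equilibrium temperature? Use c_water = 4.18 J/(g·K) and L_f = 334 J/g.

Setting the total heat transfer to zero:
fusion: m_ice L_f = 133·334 = 44422
  meltwater 0→T: 133·4.18·T = 555.94 T
  water cools: 885·4.18·(T − 50.9) = 3699.3(T − 50.9)
4255.2 T = 188294 − 44422 = 143872
T ≈ 33.81 °C (positive, so assuming full melt was valid).

T_f ≈ 33.8 °C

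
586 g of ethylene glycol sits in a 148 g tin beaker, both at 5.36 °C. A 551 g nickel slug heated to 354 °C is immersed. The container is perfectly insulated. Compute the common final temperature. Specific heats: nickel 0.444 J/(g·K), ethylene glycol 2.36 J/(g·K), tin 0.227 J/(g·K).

T_f ≈ 56.7 °C

With ΣQ=0 the equilibrium temperature is the m·c-weighted mean:
T_f = (244.64*354 + 1383*5.36 + 33.6*5.36) / (244.64 + 1383 + 33.6)
    = 94197 / 1661.2 ≈ 56.70 °C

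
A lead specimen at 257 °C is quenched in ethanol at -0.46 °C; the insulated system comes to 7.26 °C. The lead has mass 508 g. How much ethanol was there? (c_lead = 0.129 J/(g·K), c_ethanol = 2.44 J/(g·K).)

Conservation of energy gives ΣQ = 0:
508·0.129·(7.26 − 257) + m·2.44·(7.26 − (-0.46)) = 0
18.84 m = 16366
m = 16366/18.84 ≈ 868.8 g

m ≈ 869 g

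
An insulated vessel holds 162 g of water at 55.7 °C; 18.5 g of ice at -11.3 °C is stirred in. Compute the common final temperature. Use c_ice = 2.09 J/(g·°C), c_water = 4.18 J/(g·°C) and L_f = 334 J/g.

T_f ≈ 41.2 °C

Sum of m c ΔT and latent-heat terms is zero:
ice -11.3→0 °C: 18.5×2.09×11.3 = 436.91
  melt ice: 18.5×334 = 6179
  meltwater 0→T: 18.5×4.18×T = 77.33 T
  water cools: 162×4.18×(T − 55.7) = 677.16(T − 55.7)
754.49 T = 37718 − 6615.9 = 31102
T ≈ 41.22 °C. Since T > 0 °C, the all-ice-melts assumption holds.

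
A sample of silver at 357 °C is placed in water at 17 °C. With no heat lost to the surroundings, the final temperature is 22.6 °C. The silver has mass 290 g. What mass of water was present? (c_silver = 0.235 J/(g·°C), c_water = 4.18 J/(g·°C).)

Taking heat into each body as positive, Σ m c ΔT = 0:
290×0.235×(22.6 − 357) + m×4.18×(22.6 − 17) = 0
23.41 m = 22789
m = 22789/23.41 ≈ 973.6 g

m ≈ 974 g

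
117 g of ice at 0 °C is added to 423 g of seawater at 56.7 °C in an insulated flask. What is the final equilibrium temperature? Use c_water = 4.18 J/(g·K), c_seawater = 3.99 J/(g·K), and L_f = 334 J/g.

Energy balance with sensible and latent terms:
fusion: m_ice L_f = 117·334 = 39078
  meltwater 0→T: 117·4.18·T = 489.06 T
  seawater: 1687.8(T − 56.7)
2176.8 T = 95697 − 39078 = 56619
T ≈ 26.01 °C — above 0 °C, consistent with complete melting.

T_f ≈ 26.0 °C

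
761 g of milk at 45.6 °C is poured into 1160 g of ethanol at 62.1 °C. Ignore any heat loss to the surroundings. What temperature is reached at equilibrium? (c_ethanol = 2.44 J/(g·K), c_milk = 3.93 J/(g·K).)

|Q_ethanol| = |Q_milk|:
1160*2.44*(62.1 − T) = 761*3.93*(T − 45.6)
2830.4(62.1 − T) = 2990.7(T − 45.6)
5821.1 T = 312145  ⇒  T ≈ 53.62 °C

T_f ≈ 53.6 °C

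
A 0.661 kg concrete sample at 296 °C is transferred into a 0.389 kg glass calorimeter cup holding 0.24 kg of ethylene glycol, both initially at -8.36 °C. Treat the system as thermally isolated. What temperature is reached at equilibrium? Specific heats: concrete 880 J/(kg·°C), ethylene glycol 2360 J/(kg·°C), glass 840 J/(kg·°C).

T_f ≈ 111.7 °C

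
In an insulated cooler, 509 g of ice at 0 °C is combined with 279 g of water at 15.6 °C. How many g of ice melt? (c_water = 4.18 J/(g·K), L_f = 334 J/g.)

m_melted ≈ 54.5 g

Heat available from the water dropping to 0 °C: 279·4.18·15.6 = 18193 J.
Melting all 509 g of ice would need 509·334 = 170006 J.
Since 18193 < 170006 J, not all the ice melts; equilibrium is at 0 °C.
m_melt = 18193 / L_f = 54.47 g.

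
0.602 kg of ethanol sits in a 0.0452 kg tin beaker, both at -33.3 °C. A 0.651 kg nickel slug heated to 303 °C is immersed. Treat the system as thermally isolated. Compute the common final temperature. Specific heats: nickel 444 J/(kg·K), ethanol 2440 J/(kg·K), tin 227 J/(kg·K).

T_f ≈ 21.7 °C

Net heat exchanged in the isolated system is zero:
0.651·444·(T − 303) + 0.602·2440·(T − (-33.3)) + 0.0452·227·(T − (-33.3)) = 0
(289.04 + 1468.9 + 10.26) T = 289.04·303 + 1468.9·(-33.3) + 10.26·(-33.3)
T = 38325/1768.2 ≈ 21.67 °C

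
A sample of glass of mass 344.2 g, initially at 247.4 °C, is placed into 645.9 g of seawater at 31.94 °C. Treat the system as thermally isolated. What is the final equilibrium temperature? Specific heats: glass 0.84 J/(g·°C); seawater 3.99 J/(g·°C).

Net heat exchanged in the isolated system is zero:
344.2×0.84×(T − 247.4) + 645.9×3.99×(T − 31.94) = 0
289.13(T − 247.4) + 2577.1(T − 31.94) = 0
(289.13 + 2577.1) T = 289.13×247.4 + 2577.1×31.94
T = 153844/2866.3 ≈ 53.67 °C

T_f ≈ 53.7 °C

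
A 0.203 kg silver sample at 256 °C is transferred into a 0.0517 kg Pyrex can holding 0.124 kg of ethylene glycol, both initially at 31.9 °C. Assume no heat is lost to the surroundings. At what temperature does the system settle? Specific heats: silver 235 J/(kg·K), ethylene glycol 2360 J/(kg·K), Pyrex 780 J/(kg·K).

Let T be the final temperature. ΣQ_i = 0:
0.203·235·(T − 256) + 0.124·2360·(T − 31.9) + 0.0517·780·(T − 31.9) = 0
(47.71 + 292.64 + 40.33) T = 47.71·256 + 292.64·31.9 + 40.33·31.9
T = 22834/380.67 ≈ 59.98 °C

T_f ≈ 60.0 °C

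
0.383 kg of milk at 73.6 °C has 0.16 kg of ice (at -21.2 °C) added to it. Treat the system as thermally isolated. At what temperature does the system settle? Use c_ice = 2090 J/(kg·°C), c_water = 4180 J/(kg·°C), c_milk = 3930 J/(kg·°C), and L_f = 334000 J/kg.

Energy balance with sensible and latent terms:
warm ice to 0 °C: 0.16·2090·(0 − (-21.2)) = 7089.3
  melt ice: 0.16·334000 = 53440
  warm the meltwater: 668.8 T
  milk cools: 0.383·3930·(T − 73.6) = 1505.2(T − 73.6)
2174 T = 110782 − 60529 = 50253
T ≈ 23.12 °C. Since T > 0 °C, the all-ice-melts assumption holds.

T_f ≈ 23.1 °C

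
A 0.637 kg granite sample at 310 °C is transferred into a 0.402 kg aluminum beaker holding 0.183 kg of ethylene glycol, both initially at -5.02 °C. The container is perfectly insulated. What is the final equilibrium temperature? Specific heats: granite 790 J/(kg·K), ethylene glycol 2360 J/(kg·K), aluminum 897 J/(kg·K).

Taking heat into each body as positive, Σ m c ΔT = 0:
0.637·790·(T − 310) + 0.183·2360·(T − (-5.02)) + 0.402·897·(T − (-5.02)) = 0
503.23(T − 310) + 431.88(T − (-5.02)) + 360.59(T − (-5.02)) = 0
1295.7 T = 152023
T = 152023 / 1295.7 = 117 °C

T_f ≈ 117.3 °C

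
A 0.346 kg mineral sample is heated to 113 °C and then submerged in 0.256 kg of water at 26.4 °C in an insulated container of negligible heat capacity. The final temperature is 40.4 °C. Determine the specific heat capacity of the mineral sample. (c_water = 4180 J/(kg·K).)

c ≈ 596 J/(kg·K)

Energy conservation, ΣQ = 0:
0.346×c×(40.4 − 113) + 0.256×4180×(40.4 − 26.4) = 0
-25.12 c = -14981
c = -14981/-25.12 ≈ 596.4 J/(kg·K)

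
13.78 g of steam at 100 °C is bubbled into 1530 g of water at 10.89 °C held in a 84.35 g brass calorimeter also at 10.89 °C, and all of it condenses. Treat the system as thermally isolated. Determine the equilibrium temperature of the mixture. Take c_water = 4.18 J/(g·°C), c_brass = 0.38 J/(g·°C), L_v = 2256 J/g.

T_f ≈ 16.5 °C

Sum of m c ΔT and latent-heat terms is zero:
latent heat released on condensation: 13.78·2256 = 31088; condensate cools 100→T: 13.78·4.18·(T − 100) = 57.6(T − 100); original water: 6395.4(T − 10.89); brass cup: 84.35·0.38·(T − 10.89) = 32.05(T − 10.89)
6485.1 T = 31088 + 5760 + 69995 = 106843
T ≈ 16.48 °C, under the boiling point, so the assumption holds.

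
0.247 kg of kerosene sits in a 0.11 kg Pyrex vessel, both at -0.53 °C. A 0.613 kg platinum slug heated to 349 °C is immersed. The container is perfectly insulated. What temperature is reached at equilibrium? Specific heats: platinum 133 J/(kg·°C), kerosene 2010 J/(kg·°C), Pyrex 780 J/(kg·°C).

T_f ≈ 42.4 °C

Heat gained plus heat lost sum to zero:
0.613·133·(T − 349) + 0.247·2010·(T − (-0.53)) + 0.11·780·(T − (-0.53)) = 0
663.8 T = 28145
T ≈ 42.40 °C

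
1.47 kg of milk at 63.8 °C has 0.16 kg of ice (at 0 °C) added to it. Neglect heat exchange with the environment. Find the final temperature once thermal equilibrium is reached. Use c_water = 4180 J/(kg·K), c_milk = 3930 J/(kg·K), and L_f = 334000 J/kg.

T_f ≈ 48.9 °C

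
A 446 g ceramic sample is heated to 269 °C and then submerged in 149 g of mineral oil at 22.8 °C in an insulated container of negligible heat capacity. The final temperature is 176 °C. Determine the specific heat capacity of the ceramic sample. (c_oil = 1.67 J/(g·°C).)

Energy conservation, ΣQ = 0:
446×c×(176 − 269) + 149×1.67×(176 − 22.8) = 0
-41478 c = -38121
c = -38121/-41478 ≈ 0.9191 J/(g·°C)

c ≈ 0.919 J/(g·°C)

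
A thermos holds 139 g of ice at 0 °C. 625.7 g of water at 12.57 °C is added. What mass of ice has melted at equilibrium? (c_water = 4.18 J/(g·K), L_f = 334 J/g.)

Water can give up m c ΔT = 625.7·4.18·12.57 = 32876 J before reaching 0 °C.
To melt every bit of ice: 139·334 = 46426 J.
32876 J < 46426 J, so only part of the ice melts and the system sits at 0 °C.
Mass melted = 32876/334 ≈ 98.43 g.

m_melted ≈ 98.4 g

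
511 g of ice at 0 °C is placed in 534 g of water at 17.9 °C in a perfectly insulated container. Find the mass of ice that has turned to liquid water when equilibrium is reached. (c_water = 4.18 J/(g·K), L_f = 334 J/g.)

Heat available from the water dropping to 0 °C: 534×4.18×17.9 = 39955 J.
Fully melting the ice requires m_ice L_f = 511×334 = 170674 J.
That's not enough to melt it all — equilibrium is at 0 °C with ice remaining.
Mass melted = 39955/334 ≈ 119.6 g.

m_melted ≈ 120 g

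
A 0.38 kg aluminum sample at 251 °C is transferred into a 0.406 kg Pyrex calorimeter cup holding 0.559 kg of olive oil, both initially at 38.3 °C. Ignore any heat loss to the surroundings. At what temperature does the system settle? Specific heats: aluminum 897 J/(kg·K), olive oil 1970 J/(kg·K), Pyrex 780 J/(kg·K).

Conservation of energy gives ΣQ = 0:
0.38·897·(T − 251) + 0.559·1970·(T − 38.3) + 0.406·780·(T − 38.3) = 0
340.86(T − 251) + 1101.2(T − 38.3) + 316.68(T − 38.3) = 0
(340.86 + 1101.2 + 316.68) T = 340.86·251 + 1101.2·38.3 + 316.68·38.3
T = 139862/1758.8 ≈ 79.52 °C

T_f ≈ 79.5 °C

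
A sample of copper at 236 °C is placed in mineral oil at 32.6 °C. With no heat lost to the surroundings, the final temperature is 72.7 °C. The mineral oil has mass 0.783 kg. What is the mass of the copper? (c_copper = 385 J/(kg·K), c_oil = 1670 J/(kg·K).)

Conservation of energy gives ΣQ = 0:
m×385×(72.7 − 236) + 0.783×1670×(72.7 − 32.6) = 0
-62871 m = -52435
m = -52435/-62871 ≈ 0.834 kg

m ≈ 0.834 kg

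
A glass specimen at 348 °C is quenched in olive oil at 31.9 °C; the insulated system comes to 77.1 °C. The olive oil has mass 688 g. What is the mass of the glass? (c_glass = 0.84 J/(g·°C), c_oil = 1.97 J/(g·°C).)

m ≈ 269 g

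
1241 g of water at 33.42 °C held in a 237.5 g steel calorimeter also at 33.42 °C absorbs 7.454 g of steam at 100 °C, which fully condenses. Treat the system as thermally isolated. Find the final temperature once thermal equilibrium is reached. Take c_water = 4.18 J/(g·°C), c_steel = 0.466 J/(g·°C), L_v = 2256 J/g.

Conservation of energy gives ΣQ = 0:
condense steam: −7.454×2256 = −16816; condensed water 100 °C→T: 31.16(T − 100); original water: 5187.4(T − 33.42); steel cup: 237.5×0.466×(T − 33.42) = 110.68(T − 33.42)
5329.2 T = 16816 + 3115.8 + 177061 = 196993
T ≈ 36.96 °C — below 100 °C, confirming all the steam condensed.

T_f ≈ 37.0 °C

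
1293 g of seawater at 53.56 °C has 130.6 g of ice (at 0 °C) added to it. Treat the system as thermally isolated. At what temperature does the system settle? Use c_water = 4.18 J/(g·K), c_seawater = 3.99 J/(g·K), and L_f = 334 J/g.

T_f ≈ 40.8 °C

Net heat exchanged in the isolated system is zero:
fusion: m_ice L_f = 130.6×334 = 43620
  warm the meltwater: 545.91 T
  seawater: 5159.1(T − 53.56)
5705 T = 276320 − 43620 = 232699
T ≈ 40.79 °C — above 0 °C, consistent with complete melting.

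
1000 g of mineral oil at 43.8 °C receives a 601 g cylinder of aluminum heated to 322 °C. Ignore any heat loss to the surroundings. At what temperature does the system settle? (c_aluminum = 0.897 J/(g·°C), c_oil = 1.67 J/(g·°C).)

Heat lost by the aluminum equals heat gained by the oil:
601*0.897*(322 − T) = 1000*1.67*(T − 43.8)
539.1(322 − T) = 1670(T − 43.8)
2209.1 T = 246735  ⇒  T ≈ 111.69 °C

T_f ≈ 111.7 °C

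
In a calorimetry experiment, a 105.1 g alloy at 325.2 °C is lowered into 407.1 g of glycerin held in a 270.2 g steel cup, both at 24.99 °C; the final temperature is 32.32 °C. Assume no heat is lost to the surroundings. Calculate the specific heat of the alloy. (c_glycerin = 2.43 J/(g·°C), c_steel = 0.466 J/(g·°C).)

c ≈ 0.266 J/(g·°C)

Energy conservation, ΣQ = 0:
105.1×c×(32.32 − 325.2) + 407.1×2.43×(32.32 − 24.99) + 270.2×0.466×(32.32 − 24.99) = 0
-30782 c = -8174.2
c = -8174.2/-30782 ≈ 0.2656 J/(g·°C)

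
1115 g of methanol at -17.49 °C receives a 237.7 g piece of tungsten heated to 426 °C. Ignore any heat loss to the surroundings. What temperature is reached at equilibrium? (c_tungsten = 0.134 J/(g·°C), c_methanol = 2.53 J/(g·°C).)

T_f ≈ -12.5 °C

Energy conservation, ΣQ = 0:
237.7×0.134×(T − 426) + 1115×2.53×(T − (-17.49)) = 0
31.85(T − 426) + 2820.9(T − (-17.49)) = 0
(31.85 + 2820.9) T = 31.85×426 + 2820.9×(-17.49)
T = -35770/2852.8 ≈ -12.54 °C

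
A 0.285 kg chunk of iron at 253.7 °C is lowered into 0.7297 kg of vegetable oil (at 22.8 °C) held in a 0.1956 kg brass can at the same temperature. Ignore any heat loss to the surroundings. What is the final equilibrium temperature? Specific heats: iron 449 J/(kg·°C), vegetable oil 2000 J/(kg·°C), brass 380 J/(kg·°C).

T_f ≈ 40.6 °C

Setting the total heat transfer to zero:
0.285×449×(T − 253.7) + 0.7297×2000×(T − 22.8) + 0.1956×380×(T − 22.8) = 0
127.96(T − 253.7) + 1459.4(T − 22.8) + 74.33(T − 22.8) = 0
(127.96 + 1459.4 + 74.33) T = 127.96×253.7 + 1459.4×22.8 + 74.33×22.8
T ≈ 40.58 °C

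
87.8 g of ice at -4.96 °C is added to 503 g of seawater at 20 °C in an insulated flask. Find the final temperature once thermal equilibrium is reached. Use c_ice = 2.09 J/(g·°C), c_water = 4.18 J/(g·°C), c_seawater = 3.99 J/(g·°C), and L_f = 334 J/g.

T_f ≈ 4.2 °C

Conservation of energy gives ΣQ = 0:
warm ice to 0 °C: 87.8×2.09×(0 − (-4.96)) = 910.17
  latent heat to melt: 87.8×334 = 29325
  warm the meltwater: 367 T
  seawater: 2007(T − 20)
2374 T = 40139 − 30235 = 9904
T ≈ 4.17 °C. Since T > 0 °C, the all-ice-melts assumption holds.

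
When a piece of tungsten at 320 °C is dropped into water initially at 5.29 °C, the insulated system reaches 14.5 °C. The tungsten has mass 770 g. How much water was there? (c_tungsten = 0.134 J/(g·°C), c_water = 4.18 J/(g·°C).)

Heat gained plus heat lost sum to zero:
770·0.134·(14.5 − 320) + m·4.18·(14.5 − 5.29) = 0
38.5 m = 31521
m = 31521/38.5 ≈ 818.8 g

m ≈ 819 g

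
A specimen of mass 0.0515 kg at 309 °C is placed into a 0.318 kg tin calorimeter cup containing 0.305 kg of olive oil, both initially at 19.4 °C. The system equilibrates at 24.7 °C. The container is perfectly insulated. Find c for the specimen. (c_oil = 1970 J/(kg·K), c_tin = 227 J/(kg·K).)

Taking heat into each body as positive, Σ m c ΔT = 0:
0.0515×c×(24.7 − 309) + 0.305×1970×(24.7 − 19.4) + 0.318×227×(24.7 − 19.4) = 0
-14.64 c = -3567.1
c = -3567.1/-14.64 ≈ 243.6 J/(kg·K)

c ≈ 244 J/(kg·K)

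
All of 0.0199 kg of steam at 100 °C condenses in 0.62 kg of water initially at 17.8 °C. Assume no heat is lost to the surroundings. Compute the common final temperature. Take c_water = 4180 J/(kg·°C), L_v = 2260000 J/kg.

Energy balance with sensible and latent terms:
condense steam: −0.0199×2260000 = −44974
  condensed water 100 °C→T: 83.18(T − 100)
  water warms: 0.62×4180×(T − 17.8) = 2591.6(T − 17.8)
2674.8 T = 44974 + 8318.2 + 46130 = 99423
T ≈ 37.17 °C — below 100 °C, confirming all the steam condensed.

T_f ≈ 37.2 °C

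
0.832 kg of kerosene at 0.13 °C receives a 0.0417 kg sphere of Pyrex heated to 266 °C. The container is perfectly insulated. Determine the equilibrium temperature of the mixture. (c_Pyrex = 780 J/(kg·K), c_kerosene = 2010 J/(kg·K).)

Taking heat into each body as positive, Σ m c ΔT = 0:
0.0417*780*(T − 266) + 0.832*2010*(T − 0.13) = 0
32.53(T − 266) + 1672.3(T − 0.13) = 0
(32.53 + 1672.3) T = 32.53*266 + 1672.3*0.13
T = 8869.3 / 1704.8 = 5.2 °C

T_f ≈ 5.2 °C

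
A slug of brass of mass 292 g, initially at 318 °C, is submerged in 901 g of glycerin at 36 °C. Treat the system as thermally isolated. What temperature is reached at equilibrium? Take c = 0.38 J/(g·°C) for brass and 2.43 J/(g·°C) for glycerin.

T_f ≈ 49.6 °C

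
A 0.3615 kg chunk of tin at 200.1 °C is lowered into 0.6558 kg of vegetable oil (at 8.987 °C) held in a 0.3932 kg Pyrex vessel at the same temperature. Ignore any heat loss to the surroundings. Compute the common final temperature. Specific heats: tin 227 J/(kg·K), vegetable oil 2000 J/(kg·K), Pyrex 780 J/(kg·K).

T_f is the heat-capacity-weighted average of the initial temperatures:
T_f = (82.06·200.1 + 1311.6·8.987 + 306.7·8.987) / (82.06 + 1311.6 + 306.7)
    = 30964 / 1700.4 ≈ 18.21 °C

T_f ≈ 18.2 °C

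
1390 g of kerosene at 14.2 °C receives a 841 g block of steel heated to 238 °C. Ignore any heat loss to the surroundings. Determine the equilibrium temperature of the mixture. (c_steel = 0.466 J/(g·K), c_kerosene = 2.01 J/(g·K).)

T_f ≈ 41.7 °C

Set heat shed by the hot body equal to heat absorbed by the cold body:
841*0.466*(238 − T) = 1390*2.01*(T − 14.2)
391.91(238 − T) = 2793.9(T − 14.2)
3185.8 T = 132947  ⇒  T ≈ 41.73 °C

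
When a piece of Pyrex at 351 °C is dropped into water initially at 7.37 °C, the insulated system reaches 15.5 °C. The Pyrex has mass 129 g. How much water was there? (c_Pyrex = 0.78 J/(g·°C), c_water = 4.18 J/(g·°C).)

m ≈ 993 g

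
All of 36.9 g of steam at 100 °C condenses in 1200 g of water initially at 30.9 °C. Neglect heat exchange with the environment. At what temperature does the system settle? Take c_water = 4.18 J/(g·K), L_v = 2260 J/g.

Energy conservation, ΣQ = 0:
condense steam: −36.9·2260 = −83394; condensate cools 100→T: 36.9·4.18·(T − 100) = 154.24(T − 100); water warms: 1200·4.18·(T − 30.9) = 5016(T − 30.9)
5170.2 T = 83394 + 15424 + 154994 = 253813
T ≈ 49.09 °C, under the boiling point, so the assumption holds.

T_f ≈ 49.1 °C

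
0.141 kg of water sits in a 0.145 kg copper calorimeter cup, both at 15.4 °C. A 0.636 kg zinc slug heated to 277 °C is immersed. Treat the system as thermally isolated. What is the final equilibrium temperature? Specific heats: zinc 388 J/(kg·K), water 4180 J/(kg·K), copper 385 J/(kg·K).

T_f ≈ 87.8 °C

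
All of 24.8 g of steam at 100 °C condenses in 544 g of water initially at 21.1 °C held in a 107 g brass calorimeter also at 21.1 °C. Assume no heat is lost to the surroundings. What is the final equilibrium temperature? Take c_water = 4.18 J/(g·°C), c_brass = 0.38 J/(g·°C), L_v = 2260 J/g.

Net heat exchanged in the isolated system is zero:
steam→water at 100 °C releases m L_v = 24.8×2260 = 56048; condensed water 100 °C→T: 103.66(T − 100); water warms: 544×4.18×(T − 21.1) = 2273.9(T − 21.1); brass cup: 107×0.38×(T − 21.1) = 40.66(T − 21.1)
2418.2 T = 56048 + 10366 + 48838 = 115252
T ≈ 47.66 °C (< 100 °C, so full condensation is consistent).

T_f ≈ 47.7 °C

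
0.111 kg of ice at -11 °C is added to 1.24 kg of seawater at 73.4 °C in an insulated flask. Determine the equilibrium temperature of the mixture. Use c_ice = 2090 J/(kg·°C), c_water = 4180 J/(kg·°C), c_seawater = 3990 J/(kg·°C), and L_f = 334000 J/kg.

T_f ≈ 59.8 °C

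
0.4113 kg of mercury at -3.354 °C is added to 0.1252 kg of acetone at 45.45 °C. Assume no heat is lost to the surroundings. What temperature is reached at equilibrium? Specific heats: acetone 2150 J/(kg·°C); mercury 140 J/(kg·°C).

T_f ≈ 36.8 °C

Heat gained plus heat lost sum to zero:
0.1252×2150×(T − 45.45) + 0.4113×140×(T − (-3.354)) = 0
(269.18 + 57.58) T = 269.18×45.45 + 57.58×(-3.354)
T ≈ 36.85 °C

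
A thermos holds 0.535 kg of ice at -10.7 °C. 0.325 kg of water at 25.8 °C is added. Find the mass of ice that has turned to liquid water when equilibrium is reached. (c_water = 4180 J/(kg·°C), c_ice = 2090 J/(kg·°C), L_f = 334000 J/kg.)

m_melted ≈ 0.0691 kg

Cooling the water to 0 °C releases 0.325·4180·25.8 = 35049 J.
Of that, 0.535·2090·10.7 = 11964 J goes to bring the ice to 0 °C, leaving 23085 J.
To melt every bit of ice: 0.535·334000 = 178690 J.
That's not enough to melt it all — equilibrium is at 0 °C with ice remaining.
m_melt = 23085 / L_f = 0.06912 kg.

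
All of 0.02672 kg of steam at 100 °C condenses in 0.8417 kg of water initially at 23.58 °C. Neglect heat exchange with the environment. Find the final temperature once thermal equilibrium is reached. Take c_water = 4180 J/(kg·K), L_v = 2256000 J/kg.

Heat gained plus heat lost sum to zero:
condense steam: −0.02672×2256000 = −60280; condensate cools 100→T: 0.02672×4180×(T − 100) = 111.69(T − 100); water warms: 0.8417×4180×(T − 23.58) = 3518.3(T − 23.58)
3630 T = 60280 + 11169 + 82962 = 154411
T ≈ 42.54 °C (< 100 °C, so full condensation is consistent).

T_f ≈ 42.5 °C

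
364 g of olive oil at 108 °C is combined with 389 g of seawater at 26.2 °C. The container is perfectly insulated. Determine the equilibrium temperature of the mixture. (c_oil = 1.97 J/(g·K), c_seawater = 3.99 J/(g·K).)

T_f ≈ 52.0 °C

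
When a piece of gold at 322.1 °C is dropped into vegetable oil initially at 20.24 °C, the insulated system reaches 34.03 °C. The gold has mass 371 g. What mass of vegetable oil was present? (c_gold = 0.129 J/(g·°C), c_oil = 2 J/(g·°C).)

m ≈ 500 g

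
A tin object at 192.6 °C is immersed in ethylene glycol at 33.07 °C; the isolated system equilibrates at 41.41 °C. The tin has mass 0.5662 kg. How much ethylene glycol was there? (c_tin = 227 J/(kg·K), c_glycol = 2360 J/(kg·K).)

m ≈ 0.987 kg

Net heat exchanged in the isolated system is zero:
0.5662×227×(41.41 − 192.6) + m×2360×(41.41 − 33.07) = 0
19682 m = 19432
m = 19432/19682 ≈ 0.9873 kg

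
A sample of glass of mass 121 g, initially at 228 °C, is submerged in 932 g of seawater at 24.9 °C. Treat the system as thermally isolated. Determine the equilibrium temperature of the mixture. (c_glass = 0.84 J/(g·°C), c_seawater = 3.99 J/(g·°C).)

Set heat shed by the hot body equal to heat absorbed by the cold body:
121×0.84×(228 − T) = 932×3.99×(T − 24.9)
101.64(228 − T) = 3718.7(T − 24.9)
3820.3 T = 115769  ⇒  T ≈ 30.30 °C

T_f ≈ 30.3 °C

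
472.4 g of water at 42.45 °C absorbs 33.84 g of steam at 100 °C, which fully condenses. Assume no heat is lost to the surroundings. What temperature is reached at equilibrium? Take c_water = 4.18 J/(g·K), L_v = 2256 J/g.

T_f ≈ 82.4 °C

Energy conservation, ΣQ = 0:
condense steam: −33.84×2256 = −76343
  condensate cools 100→T: 33.84×4.18×(T − 100) = 141.45(T − 100)
  original water: 1974.6(T − 42.45)
2116.1 T = 76343 + 14145 + 83823 = 174311
T ≈ 82.37 °C (< 100 °C, so full condensation is consistent).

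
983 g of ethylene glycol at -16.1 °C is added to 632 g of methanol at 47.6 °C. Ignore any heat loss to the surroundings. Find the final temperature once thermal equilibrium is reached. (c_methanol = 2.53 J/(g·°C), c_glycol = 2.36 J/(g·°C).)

T_f ≈ 9.9 °C

Heat gained plus heat lost sum to zero:
632×2.53×(T − 47.6) + 983×2.36×(T − (-16.1)) = 0
1599(T − 47.6) + 2319.9(T − (-16.1)) = 0
3918.8 T = 38760
T = 38760/3918.8 ≈ 9.89 °C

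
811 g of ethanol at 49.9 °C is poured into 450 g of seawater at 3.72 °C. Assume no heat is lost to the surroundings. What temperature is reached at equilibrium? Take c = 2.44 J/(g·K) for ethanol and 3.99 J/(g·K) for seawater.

Energy conservation, ΣQ = 0:
811×2.44×(T − 49.9) + 450×3.99×(T − 3.72) = 0
1978.8(T − 49.9) + 1795.5(T − 3.72) = 0
3774.3 T = 105423
T = 105423 / 3774.3 = 27.9 °C

T_f ≈ 27.9 °C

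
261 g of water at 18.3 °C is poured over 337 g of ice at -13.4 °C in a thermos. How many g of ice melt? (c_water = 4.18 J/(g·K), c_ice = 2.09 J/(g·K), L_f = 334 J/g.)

m_melted ≈ 31.5 g

Water can give up m c ΔT = 261×4.18×18.3 = 19965 J before reaching 0 °C.
Of that, 337×2.09×13.4 = 9438 J goes to bring the ice to 0 °C, leaving 10527 J.
To melt every bit of ice: 337×334 = 112558 J.
Since 10527 < 112558 J, not all the ice melts; equilibrium is at 0 °C.
m_melt = 10527 / L_f = 31.52 g.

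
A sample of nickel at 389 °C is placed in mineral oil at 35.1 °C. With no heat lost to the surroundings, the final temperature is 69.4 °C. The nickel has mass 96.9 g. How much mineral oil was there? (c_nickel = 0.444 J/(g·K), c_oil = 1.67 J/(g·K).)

m ≈ 240 g

|Q_nickel| = |Q_oil|:
96.9×0.444×(389 − 69.4) = m×1.67×(69.4 − 35.1)
57.28 m = 13750  ⇒  m ≈ 240.1 g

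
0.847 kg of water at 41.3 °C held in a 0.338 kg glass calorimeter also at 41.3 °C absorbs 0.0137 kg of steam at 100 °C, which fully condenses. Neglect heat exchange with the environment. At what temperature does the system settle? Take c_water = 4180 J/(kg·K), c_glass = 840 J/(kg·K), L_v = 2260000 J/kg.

T_f ≈ 50.1 °C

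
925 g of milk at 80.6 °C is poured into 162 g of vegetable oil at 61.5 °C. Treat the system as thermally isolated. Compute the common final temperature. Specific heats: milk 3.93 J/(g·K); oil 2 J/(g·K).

T_f ≈ 79.0 °C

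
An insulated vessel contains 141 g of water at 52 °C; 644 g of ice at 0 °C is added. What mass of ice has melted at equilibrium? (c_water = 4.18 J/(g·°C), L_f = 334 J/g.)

m_melted ≈ 91.8 g

Heat available from the water dropping to 0 °C: 141×4.18×52 = 30648 J.
Fully melting the ice requires m_ice L_f = 644×334 = 215096 J.
That's not enough to melt it all — equilibrium is at 0 °C with ice remaining.
m_melt = 30648 / L_f = 91.76 g.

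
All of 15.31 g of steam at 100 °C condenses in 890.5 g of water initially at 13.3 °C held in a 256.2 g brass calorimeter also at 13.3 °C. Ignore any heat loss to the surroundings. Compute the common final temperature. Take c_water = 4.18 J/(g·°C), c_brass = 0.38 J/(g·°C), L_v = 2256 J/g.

T_f ≈ 23.6 °C

Sum of m c ΔT and latent-heat terms is zero:
latent heat released on condensation: 15.31×2256 = 34539; condensed water 100 °C→T: 64(T − 100); original water: 3722.3(T − 13.3); cup: 97.36(T − 13.3)
3883.6 T = 34539 + 6399.6 + 50801 = 91740
T ≈ 23.62 °C — below 100 °C, confirming all the steam condensed.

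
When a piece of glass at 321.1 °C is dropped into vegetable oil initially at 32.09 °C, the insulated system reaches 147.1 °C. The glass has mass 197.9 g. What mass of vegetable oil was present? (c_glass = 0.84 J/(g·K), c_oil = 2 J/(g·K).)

m ≈ 126 g

Heat lost by the glass = heat gained by the oil:
197.9·0.84·(321.1 − 147.1) = m·2·(147.1 − 32.09)
230.02 m = 28925  ⇒  m ≈ 125.8 g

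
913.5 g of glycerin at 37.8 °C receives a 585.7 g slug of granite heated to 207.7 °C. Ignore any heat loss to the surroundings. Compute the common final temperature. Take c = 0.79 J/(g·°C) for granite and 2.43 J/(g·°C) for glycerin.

T_f ≈ 67.1 °C

T_f = Σ m_i c_i T_i / Σ m_i c_i:
T_f = (462.7·207.7 + 2219.8·37.8) / (462.7 + 2219.8)
    = 180012 / 2682.5 ≈ 67.11 °C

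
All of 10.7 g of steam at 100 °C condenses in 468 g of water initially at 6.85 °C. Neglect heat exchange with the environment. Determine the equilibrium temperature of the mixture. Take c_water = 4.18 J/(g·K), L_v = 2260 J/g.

T_f ≈ 21.0 °C

Sum of m c ΔT and latent-heat terms is zero:
condense steam: −10.7×2260 = −24182; condensed water 100 °C→T: 44.73(T − 100); original water: 1956.2(T − 6.85)
2001 T = 24182 + 4472.6 + 13400 = 42055
T ≈ 21.02 °C (< 100 °C, so full condensation is consistent).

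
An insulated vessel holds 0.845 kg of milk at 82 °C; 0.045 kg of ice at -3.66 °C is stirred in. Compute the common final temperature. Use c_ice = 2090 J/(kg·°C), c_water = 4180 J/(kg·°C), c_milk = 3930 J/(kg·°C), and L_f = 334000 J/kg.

Let T be the final temperature. ΣQ_i = 0:
warm ice to 0 °C: 0.045·2090·(0 − (-3.66)) = 344.22; latent heat to melt: 0.045·334000 = 15030; meltwater 0→T: 0.045·4180·T = 188.1 T; milk cools: 0.845·3930·(T − 82) = 3320.8(T − 82)
3508.9 T = 272310 − 15374 = 256935
T ≈ 73.22 °C (positive, so assuming full melt was valid).

T_f ≈ 73.2 °C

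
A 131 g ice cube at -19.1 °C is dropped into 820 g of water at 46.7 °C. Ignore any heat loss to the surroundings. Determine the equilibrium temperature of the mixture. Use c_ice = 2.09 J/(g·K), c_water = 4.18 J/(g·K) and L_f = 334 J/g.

T_f ≈ 27.9 °C

Let T be the final temperature. ΣQ_i = 0:
ice -19.1→0 °C: 131·2.09·19.1 = 5229.4; melt ice: 131·334 = 43754; warm the meltwater: 547.58 T; water: 3427.6(T − 46.7)
3975.2 T = 160069 − 48983 = 111086
T ≈ 27.94 °C — above 0 °C, consistent with complete melting.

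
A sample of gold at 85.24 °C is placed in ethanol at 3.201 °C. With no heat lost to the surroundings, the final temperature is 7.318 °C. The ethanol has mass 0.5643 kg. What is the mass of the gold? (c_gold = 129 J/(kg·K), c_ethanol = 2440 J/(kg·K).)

m ≈ 0.564 kg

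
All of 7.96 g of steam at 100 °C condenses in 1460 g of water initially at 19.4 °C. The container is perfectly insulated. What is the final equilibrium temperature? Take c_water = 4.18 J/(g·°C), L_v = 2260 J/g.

T_f ≈ 22.8 °C

Sum of m c ΔT and latent-heat terms is zero:
steam→water at 100 °C releases m L_v = 7.96·2260 = 17990
  condensed water 100 °C→T: 33.27(T − 100)
  water warms: 1460·4.18·(T − 19.4) = 6102.8(T − 19.4)
6136.1 T = 17990 + 3327.3 + 118394 = 139711
T ≈ 22.77 °C (< 100 °C, so full condensation is consistent).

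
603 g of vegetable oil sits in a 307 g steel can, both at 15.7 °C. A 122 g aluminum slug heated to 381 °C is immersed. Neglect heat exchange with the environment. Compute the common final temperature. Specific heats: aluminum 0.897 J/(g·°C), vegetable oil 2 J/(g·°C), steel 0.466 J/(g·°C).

T_f ≈ 43.1 °C

Heat gained plus heat lost sum to zero:
122*0.897*(T − 381) + 603*2*(T − 15.7) + 307*0.466*(T − 15.7) = 0
1458.5 T = 62875
T ≈ 43.11 °C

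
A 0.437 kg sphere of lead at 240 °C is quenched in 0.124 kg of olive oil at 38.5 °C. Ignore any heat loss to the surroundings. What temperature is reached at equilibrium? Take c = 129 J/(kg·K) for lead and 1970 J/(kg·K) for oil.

T_f ≈ 76.3 °C

Heat gained plus heat lost sum to zero:
0.437×129×(T − 240) + 0.124×1970×(T − 38.5) = 0
56.37(T − 240) + 244.28(T − 38.5) = 0
300.65 T = 22934
T = 22934 / 300.65 = 76.3 °C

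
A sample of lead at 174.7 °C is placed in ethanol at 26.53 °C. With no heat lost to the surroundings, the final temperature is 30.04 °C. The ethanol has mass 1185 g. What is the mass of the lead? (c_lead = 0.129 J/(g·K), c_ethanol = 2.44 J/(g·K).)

Heat lost by the lead = heat gained by the ethanol:
m·0.129·(174.7 − 30.04) = 1185·2.44·(30.04 − 26.53)
18.66 m = 10149  ⇒  m ≈ 543.8 g

m ≈ 544 g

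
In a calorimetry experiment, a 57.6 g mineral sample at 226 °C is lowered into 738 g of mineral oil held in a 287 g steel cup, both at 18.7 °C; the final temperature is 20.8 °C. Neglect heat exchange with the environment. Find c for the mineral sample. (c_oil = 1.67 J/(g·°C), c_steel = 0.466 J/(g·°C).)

Conservation of energy gives ΣQ = 0:
57.6×c×(20.8 − 226) + 738×1.67×(20.8 − 18.7) + 287×0.466×(20.8 − 18.7) = 0
-11820 c = -2869
c = -2869/-11820 ≈ 0.2427 J/(g·°C)

c ≈ 0.243 J/(g·°C)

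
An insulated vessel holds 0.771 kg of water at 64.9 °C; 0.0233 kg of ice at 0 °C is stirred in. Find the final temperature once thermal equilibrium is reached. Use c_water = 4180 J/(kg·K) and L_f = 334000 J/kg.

Setting the total heat transfer to zero:
melt ice: 0.0233·334000 = 7782.2; meltwater 0→T: 0.0233·4180·T = 97.39 T; water: 3222.8(T − 64.9)
3320.2 T = 209158 − 7782.2 = 201376
T ≈ 60.65 °C. Since T > 0 °C, the all-ice-melts assumption holds.

T_f ≈ 60.7 °C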